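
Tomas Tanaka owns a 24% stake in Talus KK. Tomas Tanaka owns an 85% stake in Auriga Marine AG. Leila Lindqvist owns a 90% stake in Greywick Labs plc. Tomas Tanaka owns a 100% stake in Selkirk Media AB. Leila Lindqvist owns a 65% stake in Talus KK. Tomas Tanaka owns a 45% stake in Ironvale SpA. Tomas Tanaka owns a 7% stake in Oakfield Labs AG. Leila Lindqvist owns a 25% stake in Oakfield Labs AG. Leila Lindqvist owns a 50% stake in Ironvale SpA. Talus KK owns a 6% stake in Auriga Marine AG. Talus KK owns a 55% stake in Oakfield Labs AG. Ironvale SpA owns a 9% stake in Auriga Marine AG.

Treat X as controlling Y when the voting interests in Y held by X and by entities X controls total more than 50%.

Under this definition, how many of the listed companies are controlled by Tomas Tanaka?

2

Tomas holds 85% of Auriga, so Tomas controls Auriga.
Tomas holds 100% of Selkirk, so Tomas controls Selkirk.
No other company's threshold is met.
Tomas controls 2 companies.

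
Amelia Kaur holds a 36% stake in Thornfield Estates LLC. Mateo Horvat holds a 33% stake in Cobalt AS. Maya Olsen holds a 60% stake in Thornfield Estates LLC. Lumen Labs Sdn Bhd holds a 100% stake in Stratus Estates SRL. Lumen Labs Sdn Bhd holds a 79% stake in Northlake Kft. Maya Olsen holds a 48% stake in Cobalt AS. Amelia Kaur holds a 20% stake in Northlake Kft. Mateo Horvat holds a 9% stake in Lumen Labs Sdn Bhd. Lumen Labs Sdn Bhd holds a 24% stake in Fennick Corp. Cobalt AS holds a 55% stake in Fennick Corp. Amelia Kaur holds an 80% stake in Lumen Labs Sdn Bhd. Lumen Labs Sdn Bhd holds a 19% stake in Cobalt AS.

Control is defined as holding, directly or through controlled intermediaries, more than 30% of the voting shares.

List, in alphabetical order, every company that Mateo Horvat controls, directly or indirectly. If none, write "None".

Mateo holds 33% of Cobalt, so Mateo controls Cobalt.
Cobalt holds 55% of Fennick, so Mateo controls Fennick.
No other company's threshold is met.

Cobalt AS, Fennick Corp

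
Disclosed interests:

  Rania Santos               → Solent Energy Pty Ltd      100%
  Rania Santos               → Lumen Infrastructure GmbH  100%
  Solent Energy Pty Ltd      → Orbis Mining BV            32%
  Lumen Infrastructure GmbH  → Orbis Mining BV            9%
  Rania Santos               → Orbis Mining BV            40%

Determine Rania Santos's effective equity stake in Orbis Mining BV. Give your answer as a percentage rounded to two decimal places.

Rania reaches Orbis along 3 paths.
Via Solent: 100% × 32% = 32%.
Via Lumen: 100% × 9% = 9%.
Direct stake: 40% = 40%.
Total: 32% + 9% + 40% = 81%.
Rounded: 81.00%.

81.00%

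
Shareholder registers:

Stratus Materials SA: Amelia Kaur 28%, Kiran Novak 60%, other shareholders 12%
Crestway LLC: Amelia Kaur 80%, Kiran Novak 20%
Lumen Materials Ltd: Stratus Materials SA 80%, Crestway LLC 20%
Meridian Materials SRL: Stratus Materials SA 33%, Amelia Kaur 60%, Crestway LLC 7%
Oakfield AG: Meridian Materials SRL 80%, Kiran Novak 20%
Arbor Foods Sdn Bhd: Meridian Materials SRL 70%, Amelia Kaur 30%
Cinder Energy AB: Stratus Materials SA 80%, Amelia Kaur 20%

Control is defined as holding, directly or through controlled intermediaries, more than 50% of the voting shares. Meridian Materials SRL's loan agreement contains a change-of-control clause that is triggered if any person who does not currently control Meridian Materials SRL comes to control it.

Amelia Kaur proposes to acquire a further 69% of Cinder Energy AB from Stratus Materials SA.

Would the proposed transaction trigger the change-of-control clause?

The purchase adds only to Amelia's holdings (Stratus's stake shrinks), so Amelia is the only person who could newly come to control Meridian.
Amelia holds 80% of Crestway, so Amelia controls Crestway.
Amelia and Crestway together hold 60% + 7% = 67% of Meridian, so Amelia controls Meridian.
So Amelia already controls Meridian before the transaction.
After the purchase, Amelia's direct stake in Cinder rises to 20% + 69% = 89%, and Stratus's stake falls to 11%.
Amelia controlled Meridian already, so this is not a new person acquiring control; every other person's position is unchanged or reduced.
No new person acquires control, so the clause is not triggered.

No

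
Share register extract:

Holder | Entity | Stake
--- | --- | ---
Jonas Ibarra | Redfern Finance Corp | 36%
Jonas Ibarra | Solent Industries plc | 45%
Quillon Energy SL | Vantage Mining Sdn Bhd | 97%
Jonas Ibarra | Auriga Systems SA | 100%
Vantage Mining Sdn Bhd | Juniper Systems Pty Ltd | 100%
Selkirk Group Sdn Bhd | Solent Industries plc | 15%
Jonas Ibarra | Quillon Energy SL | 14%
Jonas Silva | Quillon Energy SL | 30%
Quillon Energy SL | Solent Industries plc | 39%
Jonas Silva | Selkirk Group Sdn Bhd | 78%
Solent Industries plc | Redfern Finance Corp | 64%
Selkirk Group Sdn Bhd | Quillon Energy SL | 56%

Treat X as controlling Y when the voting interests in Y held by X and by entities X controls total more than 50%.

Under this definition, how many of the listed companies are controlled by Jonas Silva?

Jonas Silva holds 78% of Selkirk, so Jonas Silva controls Selkirk.
Jonas Silva and Selkirk together hold 30% + 56% = 86% of Quillon, so Jonas Silva controls Quillon.
Selkirk and Quillon together hold 15% + 39% = 54% of Solent, so Jonas Silva controls Solent.
Quillon holds 97% of Vantage, so Jonas Silva controls Vantage.
Vantage holds 100% of Juniper, so Jonas Silva controls Juniper.
Solent holds 64% of Redfern, so Jonas Silva controls Redfern.
No other company's threshold is met.
Jonas Silva controls 6 companies.

6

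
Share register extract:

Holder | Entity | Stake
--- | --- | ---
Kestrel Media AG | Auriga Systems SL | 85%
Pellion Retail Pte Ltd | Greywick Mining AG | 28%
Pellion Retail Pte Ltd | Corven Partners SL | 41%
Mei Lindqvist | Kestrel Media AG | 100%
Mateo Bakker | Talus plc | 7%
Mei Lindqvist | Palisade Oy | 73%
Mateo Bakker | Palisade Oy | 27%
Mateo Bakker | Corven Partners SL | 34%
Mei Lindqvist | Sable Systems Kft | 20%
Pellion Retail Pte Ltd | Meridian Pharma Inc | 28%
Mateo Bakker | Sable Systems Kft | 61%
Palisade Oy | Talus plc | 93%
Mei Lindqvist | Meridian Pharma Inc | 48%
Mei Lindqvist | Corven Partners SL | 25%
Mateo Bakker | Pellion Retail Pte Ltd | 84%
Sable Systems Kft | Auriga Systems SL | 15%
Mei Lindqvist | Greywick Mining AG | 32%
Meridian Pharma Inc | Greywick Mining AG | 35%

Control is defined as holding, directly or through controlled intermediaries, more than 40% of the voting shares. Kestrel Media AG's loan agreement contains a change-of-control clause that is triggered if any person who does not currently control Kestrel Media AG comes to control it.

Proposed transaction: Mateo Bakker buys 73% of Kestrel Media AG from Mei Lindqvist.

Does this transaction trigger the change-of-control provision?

The purchase adds only to Mateo's holdings (Mei's stake shrinks), so Mateo is the only person who could newly come to control Kestrel.
Mateo holds 84% of Pellion, so Mateo controls Pellion.
Mateo holds 61% of Sable, so Mateo controls Sable.
Mateo and Pellion together hold 34% + 41% = 75% of Corven, so Mateo controls Corven.
Neither Mateo nor any entity Mateo controls holds any voting interest in Kestrel.
So before the transaction, Mateo does not control Kestrel.
After the purchase, Mateo holds 73% of Kestrel directly, and Mei's stake falls to 27%.
Mateo holds 73% of Kestrel, so Mateo controls Kestrel.
Mateo did not control Kestrel before and does after, so the clause is triggered.

Yes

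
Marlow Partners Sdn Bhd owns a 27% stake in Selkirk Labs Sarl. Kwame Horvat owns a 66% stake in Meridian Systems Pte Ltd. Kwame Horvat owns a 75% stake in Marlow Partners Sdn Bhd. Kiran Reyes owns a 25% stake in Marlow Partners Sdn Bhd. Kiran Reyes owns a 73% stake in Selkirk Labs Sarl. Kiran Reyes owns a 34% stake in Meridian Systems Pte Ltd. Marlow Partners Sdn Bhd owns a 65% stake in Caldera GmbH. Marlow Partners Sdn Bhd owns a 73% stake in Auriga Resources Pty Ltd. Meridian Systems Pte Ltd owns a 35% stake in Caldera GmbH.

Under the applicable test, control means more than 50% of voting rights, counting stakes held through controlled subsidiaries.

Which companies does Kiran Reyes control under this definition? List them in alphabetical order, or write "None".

Kiran holds 73% of Selkirk, so Kiran controls Selkirk.
No other company's threshold is met.

Selkirk Labs Sarl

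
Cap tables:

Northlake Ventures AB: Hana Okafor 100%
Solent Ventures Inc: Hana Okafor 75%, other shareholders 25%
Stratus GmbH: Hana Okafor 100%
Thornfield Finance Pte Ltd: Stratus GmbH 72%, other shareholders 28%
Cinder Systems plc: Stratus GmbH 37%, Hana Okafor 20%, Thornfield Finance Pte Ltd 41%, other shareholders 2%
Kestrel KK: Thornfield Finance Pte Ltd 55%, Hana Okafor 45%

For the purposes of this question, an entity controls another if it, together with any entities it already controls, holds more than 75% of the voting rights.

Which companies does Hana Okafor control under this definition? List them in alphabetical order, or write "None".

Hana holds 100% of Northlake, so Hana controls Northlake.
Hana holds 100% of Stratus, so Hana controls Stratus.
No other company's threshold is met.

Northlake Ventures AB, Stratus GmbH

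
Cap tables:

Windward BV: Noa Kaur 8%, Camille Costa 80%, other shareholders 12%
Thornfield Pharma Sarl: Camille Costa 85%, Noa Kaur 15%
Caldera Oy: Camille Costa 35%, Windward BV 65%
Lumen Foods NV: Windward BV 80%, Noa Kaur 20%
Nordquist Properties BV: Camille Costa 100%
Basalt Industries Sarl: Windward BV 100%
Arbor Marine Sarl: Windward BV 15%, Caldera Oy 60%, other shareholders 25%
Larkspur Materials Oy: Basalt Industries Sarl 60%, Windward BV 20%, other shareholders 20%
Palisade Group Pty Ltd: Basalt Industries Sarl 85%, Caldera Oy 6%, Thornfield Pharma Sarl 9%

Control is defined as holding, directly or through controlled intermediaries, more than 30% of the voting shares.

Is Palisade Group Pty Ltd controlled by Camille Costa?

Camille holds 80% of Windward, so Camille controls Windward.
Camille and Windward together hold 35% + 65% = 100% of Caldera, so Camille controls Caldera.
Windward holds 100% of Basalt, so Camille controls Basalt.
Camille holds 85% of Thornfield, so Camille controls Thornfield.
Basalt and Caldera and Thornfield together hold 85% + 6% + 9% = 100% of Palisade, so Camille controls Palisade.

Yes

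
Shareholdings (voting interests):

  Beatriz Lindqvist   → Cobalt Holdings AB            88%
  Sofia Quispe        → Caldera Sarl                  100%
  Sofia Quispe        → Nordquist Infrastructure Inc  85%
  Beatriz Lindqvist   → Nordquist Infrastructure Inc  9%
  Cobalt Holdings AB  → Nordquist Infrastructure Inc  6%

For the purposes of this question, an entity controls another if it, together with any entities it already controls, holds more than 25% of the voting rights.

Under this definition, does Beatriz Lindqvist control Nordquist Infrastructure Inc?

Beatriz holds 88% of Cobalt, so Beatriz controls Cobalt.
In Nordquist, Beatriz's side holds only 6% + 9% = 15%, not > 25%.
So Beatriz does not control Nordquist.

No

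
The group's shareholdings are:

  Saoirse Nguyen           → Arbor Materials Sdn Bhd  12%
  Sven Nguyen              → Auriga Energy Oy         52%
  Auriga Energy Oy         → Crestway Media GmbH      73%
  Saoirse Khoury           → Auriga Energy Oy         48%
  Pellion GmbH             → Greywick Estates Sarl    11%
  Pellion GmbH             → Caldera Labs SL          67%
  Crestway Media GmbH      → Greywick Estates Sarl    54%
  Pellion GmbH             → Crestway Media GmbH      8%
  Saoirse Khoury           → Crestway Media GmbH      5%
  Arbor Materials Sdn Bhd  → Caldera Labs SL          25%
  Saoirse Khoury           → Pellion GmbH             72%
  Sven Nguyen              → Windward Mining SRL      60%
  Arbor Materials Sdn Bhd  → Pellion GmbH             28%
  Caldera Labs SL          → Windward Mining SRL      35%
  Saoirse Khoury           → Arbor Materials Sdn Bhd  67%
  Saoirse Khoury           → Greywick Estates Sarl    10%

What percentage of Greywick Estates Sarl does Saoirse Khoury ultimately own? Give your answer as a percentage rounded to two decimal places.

Saoirse Khoury reaches Greywick along 7 paths.
Via Pellion: 72% × 11% = 7.92%.
Via Arbor → Pellion: 67% × 28% × 11% = 2.0636%.
Via Auriga → Crestway: 48% × 73% × 54% = 18.9216%.
Via Crestway: 5% × 54% = 2.7%.
Via Pellion → Crestway: 72% × 8% × 54% = 3.1104%.
Via Arbor → Pellion → Crestway: 67% × 28% × 8% × 54% = 0.810432%.
Direct stake: 10% = 10%.
Total: 7.92% + 2.0636% + 18.9216% + 2.7% + 3.1104% + 0.810432% + 10% = 45.526032%.
Rounded: 45.53%.

45.53%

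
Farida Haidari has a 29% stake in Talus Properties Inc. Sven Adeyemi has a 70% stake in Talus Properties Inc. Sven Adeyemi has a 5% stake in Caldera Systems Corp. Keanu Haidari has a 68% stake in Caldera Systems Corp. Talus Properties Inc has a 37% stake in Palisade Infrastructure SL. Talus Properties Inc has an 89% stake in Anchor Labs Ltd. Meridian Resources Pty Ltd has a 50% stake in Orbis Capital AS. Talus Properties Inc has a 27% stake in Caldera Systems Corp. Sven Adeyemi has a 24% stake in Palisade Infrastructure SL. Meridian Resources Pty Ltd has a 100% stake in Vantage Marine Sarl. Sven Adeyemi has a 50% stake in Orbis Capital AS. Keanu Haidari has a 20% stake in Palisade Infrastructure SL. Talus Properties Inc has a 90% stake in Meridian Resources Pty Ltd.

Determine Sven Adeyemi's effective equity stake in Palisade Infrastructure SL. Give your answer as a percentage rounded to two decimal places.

Sven reaches Palisade along 2 paths.
Via Talus: 70% × 37% = 25.9%.
Direct stake: 24% = 24%.
Total: 25.9% + 24% = 49.9%.
Rounded: 49.90%.

49.90%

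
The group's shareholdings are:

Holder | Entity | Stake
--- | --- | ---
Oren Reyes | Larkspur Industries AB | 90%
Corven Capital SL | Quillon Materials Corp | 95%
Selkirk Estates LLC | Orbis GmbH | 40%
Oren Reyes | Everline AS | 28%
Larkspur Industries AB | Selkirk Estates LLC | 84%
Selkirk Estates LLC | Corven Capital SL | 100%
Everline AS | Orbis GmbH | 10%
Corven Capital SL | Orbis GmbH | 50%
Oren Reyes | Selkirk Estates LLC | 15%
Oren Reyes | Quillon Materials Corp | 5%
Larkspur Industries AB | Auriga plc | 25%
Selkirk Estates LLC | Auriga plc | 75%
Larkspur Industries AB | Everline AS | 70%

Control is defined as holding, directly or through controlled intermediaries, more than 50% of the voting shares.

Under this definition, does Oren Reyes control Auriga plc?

Oren holds 90% of Larkspur, so Oren controls Larkspur.
Oren and Larkspur together hold 15% + 84% = 99% of Selkirk, so Oren controls Selkirk.
Larkspur and Selkirk together hold 25% + 75% = 100% of Auriga, so Oren controls Auriga.

Yes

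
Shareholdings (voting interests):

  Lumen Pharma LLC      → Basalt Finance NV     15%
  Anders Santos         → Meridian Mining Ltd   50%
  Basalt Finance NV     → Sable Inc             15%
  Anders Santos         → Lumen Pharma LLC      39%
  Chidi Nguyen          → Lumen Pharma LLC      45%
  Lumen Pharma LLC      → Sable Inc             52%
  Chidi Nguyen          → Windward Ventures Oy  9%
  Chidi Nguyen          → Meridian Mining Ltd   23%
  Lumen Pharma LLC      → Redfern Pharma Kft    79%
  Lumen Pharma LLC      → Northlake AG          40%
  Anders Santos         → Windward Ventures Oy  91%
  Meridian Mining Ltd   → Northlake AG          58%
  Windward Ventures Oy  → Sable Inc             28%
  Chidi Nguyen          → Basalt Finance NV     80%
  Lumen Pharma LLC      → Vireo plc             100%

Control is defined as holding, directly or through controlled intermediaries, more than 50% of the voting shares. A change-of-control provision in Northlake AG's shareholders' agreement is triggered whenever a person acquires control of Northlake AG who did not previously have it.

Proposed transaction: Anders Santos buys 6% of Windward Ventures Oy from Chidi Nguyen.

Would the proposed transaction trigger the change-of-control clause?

No

The purchase adds only to Anders's holdings (Chidi's stake shrinks), so Anders is the only person who could newly come to control Northlake.
Anders holds 91% of Windward, so Anders controls Windward.
Neither Anders nor any entity Anders controls holds any voting interest in Northlake.
So before the transaction, Anders does not control Northlake.
After the purchase, Anders's direct stake in Windward rises to 91% + 6% = 97%, and Chidi's stake falls to 3%.
Anders holds 97% of Windward, so Anders controls Windward.
After the transaction, neither Anders nor any entity Anders controls holds a voting interest in Northlake, so Anders still does not control it.
No new person acquires control, so the clause is not triggered.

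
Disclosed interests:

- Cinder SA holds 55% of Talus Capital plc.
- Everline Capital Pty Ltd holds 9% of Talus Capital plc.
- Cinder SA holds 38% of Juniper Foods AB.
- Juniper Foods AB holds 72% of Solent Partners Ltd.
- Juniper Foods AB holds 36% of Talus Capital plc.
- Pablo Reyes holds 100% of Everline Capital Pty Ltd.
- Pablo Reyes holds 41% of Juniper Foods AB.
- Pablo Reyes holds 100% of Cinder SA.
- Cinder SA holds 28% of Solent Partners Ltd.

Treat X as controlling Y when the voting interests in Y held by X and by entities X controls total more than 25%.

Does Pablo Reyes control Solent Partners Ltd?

Yes

Pablo holds 100% of Cinder, so Pablo controls Cinder.
Cinder and Pablo together hold 38% + 41% = 79% of Juniper, so Pablo controls Juniper.
Cinder and Juniper together hold 28% + 72% = 100% of Solent, so Pablo controls Solent.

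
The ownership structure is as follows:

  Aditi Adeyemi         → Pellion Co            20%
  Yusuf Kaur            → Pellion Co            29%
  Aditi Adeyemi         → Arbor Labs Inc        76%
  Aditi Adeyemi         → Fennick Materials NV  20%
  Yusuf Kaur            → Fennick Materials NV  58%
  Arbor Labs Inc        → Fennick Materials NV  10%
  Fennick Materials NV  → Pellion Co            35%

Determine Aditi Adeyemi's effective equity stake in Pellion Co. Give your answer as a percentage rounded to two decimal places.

29.66%

Aditi reaches Pellion along 3 paths.
Via Fennick: 20% × 35% = 7%.
Via Arbor → Fennick: 76% × 10% × 35% = 2.66%.
Direct stake: 20% = 20%.
Total: 7% + 2.66% + 20% = 29.66%.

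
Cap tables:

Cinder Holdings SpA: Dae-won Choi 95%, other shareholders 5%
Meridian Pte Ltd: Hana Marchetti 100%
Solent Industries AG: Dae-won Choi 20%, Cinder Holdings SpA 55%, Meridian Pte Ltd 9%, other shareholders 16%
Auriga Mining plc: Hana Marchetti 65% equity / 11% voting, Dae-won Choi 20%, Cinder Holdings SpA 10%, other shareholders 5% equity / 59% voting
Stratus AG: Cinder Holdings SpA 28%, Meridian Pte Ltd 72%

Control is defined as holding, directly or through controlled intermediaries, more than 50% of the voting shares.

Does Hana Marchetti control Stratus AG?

Hana holds 100% of Meridian, so Hana controls Meridian.
Meridian holds 72% of Stratus, so Hana controls Stratus.

Yes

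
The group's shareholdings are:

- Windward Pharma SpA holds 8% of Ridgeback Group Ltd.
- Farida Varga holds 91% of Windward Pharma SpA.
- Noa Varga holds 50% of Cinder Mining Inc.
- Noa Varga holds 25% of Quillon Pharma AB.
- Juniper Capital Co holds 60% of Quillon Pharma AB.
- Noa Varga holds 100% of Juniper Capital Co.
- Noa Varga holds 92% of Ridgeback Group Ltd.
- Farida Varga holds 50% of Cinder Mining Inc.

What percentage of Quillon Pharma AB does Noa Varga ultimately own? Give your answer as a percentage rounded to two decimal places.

Noa reaches Quillon along 2 paths.
Direct stake: 25% = 25%.
Via Juniper: 100% × 60% = 60%.
Total: 25% + 60% = 85%.
Rounded: 85.00%.

85.00%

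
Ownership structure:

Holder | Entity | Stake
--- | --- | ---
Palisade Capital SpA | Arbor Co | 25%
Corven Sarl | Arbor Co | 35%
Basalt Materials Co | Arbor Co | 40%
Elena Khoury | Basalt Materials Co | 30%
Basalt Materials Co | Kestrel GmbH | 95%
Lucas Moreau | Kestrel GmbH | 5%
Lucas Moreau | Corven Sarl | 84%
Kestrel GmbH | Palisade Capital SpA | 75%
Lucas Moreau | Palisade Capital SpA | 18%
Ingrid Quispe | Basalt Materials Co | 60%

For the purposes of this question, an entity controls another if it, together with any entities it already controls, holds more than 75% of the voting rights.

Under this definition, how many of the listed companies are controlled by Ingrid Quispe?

Ingrid's largest direct stake is 60% in Basalt, which does not meet the threshold.
Ingrid controls 0 companies.

0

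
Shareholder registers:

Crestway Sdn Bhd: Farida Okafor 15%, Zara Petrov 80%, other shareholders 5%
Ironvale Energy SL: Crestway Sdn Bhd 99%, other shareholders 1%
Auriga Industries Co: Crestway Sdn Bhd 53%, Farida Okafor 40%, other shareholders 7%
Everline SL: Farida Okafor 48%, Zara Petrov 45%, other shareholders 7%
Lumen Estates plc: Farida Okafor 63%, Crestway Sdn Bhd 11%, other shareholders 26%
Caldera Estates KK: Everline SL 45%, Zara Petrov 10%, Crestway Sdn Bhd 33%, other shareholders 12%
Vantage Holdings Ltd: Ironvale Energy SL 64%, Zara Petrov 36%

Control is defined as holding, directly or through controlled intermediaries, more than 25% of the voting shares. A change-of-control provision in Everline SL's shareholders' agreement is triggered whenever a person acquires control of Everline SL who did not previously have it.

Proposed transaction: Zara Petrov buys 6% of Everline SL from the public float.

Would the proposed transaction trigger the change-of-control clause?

No

The purchase changes only Zara's holdings, so Zara is the only person who could newly come to control Everline.
Zara holds 45% of Everline, so Zara controls Everline.
So Zara already controls Everline before the transaction.
After the purchase, Zara's direct stake in Everline rises to 45% + 6% = 51%.
Zara controlled Everline already, so this is not a new person acquiring control; every other person's position is unchanged or reduced.
No new person acquires control, so the clause is not triggered.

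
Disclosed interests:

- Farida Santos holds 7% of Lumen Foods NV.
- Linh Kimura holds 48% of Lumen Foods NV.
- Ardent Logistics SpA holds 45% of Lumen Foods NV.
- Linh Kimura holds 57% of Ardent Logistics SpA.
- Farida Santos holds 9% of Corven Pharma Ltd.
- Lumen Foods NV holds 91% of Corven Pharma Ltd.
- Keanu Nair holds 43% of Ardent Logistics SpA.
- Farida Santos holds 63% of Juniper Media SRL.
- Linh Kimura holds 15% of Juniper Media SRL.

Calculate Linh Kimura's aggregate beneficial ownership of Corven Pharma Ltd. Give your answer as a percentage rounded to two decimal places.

Linh reaches Corven along 2 paths.
Via Ardent → Lumen: 57% × 45% × 91% = 23.3415%.
Via Lumen: 48% × 91% = 43.68%.
Total: 23.3415% + 43.68% = 67.0215%.
Rounded: 67.02%.

67.02%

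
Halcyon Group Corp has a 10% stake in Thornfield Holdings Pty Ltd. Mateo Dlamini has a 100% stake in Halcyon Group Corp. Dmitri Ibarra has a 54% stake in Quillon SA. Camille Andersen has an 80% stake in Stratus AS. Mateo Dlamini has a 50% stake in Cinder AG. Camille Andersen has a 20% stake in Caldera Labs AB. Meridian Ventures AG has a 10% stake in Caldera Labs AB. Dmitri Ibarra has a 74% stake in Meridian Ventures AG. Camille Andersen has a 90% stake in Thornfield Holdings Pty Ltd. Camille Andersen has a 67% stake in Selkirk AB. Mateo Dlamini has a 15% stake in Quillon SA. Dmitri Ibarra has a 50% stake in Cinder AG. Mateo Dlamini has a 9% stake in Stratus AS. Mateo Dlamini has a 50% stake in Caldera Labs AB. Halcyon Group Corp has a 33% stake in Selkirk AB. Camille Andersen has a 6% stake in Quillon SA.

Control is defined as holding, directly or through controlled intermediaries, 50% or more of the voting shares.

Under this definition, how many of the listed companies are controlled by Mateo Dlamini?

3

Mateo holds 50% of Cinder, so Mateo controls Cinder.
Mateo holds 100% of Halcyon, so Mateo controls Halcyon.
Mateo holds 50% of Caldera, so Mateo controls Caldera.
No other company's threshold is met.
Mateo controls 3 companies.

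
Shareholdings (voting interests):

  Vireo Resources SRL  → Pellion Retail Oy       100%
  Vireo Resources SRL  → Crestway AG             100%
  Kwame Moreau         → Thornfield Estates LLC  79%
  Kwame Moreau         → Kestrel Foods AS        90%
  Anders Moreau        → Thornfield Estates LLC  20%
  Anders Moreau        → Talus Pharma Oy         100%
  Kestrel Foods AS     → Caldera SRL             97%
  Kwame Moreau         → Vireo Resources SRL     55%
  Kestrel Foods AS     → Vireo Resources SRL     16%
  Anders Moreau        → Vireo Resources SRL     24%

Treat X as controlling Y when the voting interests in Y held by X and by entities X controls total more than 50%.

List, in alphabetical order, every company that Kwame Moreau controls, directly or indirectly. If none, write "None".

Kwame holds 90% of Kestrel, so Kwame controls Kestrel.
Kwame and Kestrel together hold 55% + 16% = 71% of Vireo, so Kwame controls Vireo.
Vireo holds 100% of Crestway, so Kwame controls Crestway.
Kwame holds 79% of Thornfield, so Kwame controls Thornfield.
Vireo holds 100% of Pellion, so Kwame controls Pellion.
Kestrel holds 97% of Caldera, so Kwame controls Caldera.
No other company's threshold is met.

Caldera SRL, Crestway AG, Kestrel Foods AS, Pellion Retail Oy, Thornfield Estates LLC, Vireo Resources SRL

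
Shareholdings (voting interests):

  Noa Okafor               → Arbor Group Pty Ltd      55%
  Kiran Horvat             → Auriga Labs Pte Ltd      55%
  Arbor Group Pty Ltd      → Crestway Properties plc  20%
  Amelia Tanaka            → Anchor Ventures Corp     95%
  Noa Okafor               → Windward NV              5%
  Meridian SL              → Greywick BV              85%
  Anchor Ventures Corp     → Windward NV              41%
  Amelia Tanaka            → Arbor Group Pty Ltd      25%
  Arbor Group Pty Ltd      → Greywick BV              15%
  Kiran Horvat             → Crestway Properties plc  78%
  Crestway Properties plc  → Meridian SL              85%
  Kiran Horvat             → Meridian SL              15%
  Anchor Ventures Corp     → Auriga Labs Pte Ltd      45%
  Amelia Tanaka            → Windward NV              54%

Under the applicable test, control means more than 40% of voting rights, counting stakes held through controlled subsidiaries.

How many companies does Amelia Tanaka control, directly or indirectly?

3

Amelia holds 95% of Anchor, so Amelia controls Anchor.
Anchor holds 45% of Auriga, so Amelia controls Auriga.
Anchor and Amelia together hold 41% + 54% = 95% of Windward, so Amelia controls Windward.
No other company's threshold is met.
Amelia controls 3 companies.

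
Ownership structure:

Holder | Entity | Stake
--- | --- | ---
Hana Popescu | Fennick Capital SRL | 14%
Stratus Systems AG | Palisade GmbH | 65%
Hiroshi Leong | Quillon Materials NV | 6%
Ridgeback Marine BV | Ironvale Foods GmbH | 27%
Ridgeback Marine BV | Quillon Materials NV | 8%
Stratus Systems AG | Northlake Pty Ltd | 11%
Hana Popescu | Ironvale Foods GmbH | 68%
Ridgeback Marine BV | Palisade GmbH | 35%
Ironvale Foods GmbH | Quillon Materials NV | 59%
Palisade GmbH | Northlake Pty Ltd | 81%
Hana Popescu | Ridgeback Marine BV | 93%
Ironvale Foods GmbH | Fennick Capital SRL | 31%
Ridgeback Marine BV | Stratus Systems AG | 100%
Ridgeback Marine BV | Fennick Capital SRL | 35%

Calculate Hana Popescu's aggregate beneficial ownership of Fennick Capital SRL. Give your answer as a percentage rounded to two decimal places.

Hana reaches Fennick along 4 paths.
Via Ridgeback → Ironvale: 93% × 27% × 31% = 7.7841%.
Via Ironvale: 68% × 31% = 21.08%.
Via Ridgeback: 93% × 35% = 32.55%.
Direct stake: 14% = 14%.
Total: 7.7841% + 21.08% + 32.55% + 14% = 75.4141%.
Rounded: 75.41%.

75.41%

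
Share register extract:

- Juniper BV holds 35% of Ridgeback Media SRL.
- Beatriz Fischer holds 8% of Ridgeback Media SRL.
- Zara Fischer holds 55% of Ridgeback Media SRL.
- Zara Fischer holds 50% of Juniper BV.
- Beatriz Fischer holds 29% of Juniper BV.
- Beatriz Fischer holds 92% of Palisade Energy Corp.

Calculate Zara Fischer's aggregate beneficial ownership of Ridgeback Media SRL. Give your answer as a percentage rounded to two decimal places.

72.50%

Zara reaches Ridgeback along 2 paths.
Direct stake: 55% = 55%.
Via Juniper: 50% × 35% = 17.5%.
Total: 55% + 17.5% = 72.5%.
Rounded: 72.50%.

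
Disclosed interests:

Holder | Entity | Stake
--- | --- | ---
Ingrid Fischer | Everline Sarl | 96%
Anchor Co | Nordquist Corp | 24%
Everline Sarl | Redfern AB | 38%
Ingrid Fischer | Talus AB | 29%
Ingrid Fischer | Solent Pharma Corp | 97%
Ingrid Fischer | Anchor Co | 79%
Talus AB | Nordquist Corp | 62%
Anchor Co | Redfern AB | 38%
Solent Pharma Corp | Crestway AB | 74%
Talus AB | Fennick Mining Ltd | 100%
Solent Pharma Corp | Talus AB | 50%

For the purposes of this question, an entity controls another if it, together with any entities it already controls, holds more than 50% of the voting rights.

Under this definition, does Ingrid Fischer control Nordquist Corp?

Yes

Ingrid holds 97% of Solent, so Ingrid controls Solent.
Ingrid and Solent together hold 29% + 50% = 79% of Talus, so Ingrid controls Talus.
Ingrid holds 79% of Anchor, so Ingrid controls Anchor.
Anchor and Talus together hold 24% + 62% = 86% of Nordquist, so Ingrid controls Nordquist.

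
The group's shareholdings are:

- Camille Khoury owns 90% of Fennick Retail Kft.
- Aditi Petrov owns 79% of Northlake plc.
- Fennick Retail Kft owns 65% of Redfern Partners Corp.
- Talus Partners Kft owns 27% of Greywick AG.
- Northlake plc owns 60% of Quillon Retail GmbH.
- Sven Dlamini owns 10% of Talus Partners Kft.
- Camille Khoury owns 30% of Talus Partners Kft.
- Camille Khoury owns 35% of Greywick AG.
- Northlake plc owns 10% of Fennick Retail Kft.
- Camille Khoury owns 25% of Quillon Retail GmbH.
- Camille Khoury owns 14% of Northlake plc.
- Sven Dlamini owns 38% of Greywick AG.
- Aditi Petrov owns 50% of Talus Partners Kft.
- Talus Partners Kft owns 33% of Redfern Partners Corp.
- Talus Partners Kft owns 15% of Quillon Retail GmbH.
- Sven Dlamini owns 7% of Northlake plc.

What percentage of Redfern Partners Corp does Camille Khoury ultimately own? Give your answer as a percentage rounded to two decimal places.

69.31%

Camille reaches Redfern along 3 paths.
Via Northlake → Fennick: 14% × 10% × 65% = 0.91%.
Via Fennick: 90% × 65% = 58.5%.
Via Talus: 30% × 33% = 9.9%.
Total: 0.91% + 58.5% + 9.9% = 69.31%.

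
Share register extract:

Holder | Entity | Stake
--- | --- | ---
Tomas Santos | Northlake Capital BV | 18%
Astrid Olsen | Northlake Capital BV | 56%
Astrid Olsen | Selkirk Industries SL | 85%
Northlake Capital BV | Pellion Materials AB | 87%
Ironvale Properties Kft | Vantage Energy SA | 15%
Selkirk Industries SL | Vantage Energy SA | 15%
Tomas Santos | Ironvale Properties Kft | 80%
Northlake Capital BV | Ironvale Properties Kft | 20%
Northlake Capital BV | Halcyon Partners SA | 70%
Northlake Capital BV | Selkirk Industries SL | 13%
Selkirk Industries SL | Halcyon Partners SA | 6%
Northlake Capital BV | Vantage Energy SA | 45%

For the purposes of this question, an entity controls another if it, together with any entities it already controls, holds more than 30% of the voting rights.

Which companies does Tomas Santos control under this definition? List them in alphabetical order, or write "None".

Tomas holds 80% of Ironvale, so Tomas controls Ironvale.
No other company's threshold is met.

Ironvale Properties Kft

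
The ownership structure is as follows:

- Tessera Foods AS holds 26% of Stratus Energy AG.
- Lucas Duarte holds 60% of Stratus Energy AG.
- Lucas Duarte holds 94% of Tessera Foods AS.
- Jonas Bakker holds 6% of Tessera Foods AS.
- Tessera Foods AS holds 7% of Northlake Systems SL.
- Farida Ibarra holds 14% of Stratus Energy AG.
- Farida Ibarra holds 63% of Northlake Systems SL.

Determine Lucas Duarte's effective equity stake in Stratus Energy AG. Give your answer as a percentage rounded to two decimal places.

84.44%

Lucas reaches Stratus along 2 paths.
Direct stake: 60% = 60%.
Via Tessera: 94% × 26% = 24.44%.
Total: 60% + 24.44% = 84.44%.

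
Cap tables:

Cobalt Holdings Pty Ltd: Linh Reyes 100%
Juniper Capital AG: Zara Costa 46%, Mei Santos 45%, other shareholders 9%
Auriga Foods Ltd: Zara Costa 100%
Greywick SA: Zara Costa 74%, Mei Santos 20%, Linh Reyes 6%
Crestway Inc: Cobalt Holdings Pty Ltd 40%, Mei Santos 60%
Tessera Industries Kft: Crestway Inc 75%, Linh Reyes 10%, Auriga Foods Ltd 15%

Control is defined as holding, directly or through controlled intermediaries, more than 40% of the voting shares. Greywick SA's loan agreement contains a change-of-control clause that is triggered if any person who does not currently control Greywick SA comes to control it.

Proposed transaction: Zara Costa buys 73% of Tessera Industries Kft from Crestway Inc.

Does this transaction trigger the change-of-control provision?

The purchase adds only to Zara's holdings (Crestway's stake shrinks), so Zara is the only person who could newly come to control Greywick.
Zara holds 74% of Greywick, so Zara controls Greywick.
So Zara already controls Greywick before the transaction.
After the purchase, Zara holds 73% of Tessera directly, and Crestway's stake falls to 2%.
Zara controlled Greywick already, so this is not a new person acquiring control; every other person's position is unchanged or reduced.
No new person acquires control, so the clause is not triggered.

No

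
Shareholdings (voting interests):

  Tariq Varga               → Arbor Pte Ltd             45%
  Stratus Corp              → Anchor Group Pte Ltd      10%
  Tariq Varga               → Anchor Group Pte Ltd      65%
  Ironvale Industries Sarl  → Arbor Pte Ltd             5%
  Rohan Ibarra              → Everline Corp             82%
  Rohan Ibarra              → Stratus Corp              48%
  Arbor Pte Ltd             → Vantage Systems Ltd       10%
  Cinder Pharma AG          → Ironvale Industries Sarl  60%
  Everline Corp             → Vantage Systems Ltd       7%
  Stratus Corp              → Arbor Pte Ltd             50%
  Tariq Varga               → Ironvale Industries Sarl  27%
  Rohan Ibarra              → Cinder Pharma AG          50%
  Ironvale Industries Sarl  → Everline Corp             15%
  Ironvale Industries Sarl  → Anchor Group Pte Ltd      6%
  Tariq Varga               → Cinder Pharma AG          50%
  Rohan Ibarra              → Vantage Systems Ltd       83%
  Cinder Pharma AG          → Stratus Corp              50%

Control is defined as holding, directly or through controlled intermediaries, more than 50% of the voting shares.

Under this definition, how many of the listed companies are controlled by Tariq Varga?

Tariq holds 65% of Anchor, so Tariq controls Anchor.
No other company's threshold is met.
Tariq controls 1 company.

1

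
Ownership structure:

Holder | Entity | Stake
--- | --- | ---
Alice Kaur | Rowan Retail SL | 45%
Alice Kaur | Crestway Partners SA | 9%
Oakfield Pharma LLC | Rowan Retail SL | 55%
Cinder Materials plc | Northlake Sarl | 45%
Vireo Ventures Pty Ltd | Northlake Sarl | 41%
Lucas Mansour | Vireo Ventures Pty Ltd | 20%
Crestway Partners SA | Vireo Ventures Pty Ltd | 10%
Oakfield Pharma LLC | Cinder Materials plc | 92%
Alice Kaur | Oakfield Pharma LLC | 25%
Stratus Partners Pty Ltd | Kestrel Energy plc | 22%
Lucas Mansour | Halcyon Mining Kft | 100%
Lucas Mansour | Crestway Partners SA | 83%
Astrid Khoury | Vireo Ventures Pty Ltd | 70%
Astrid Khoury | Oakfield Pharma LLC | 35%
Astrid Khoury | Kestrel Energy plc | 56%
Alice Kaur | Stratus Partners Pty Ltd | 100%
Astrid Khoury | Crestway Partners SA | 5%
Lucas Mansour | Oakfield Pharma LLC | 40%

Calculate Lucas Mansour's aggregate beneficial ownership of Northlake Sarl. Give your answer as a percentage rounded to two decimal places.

Lucas reaches Northlake along 3 paths.
Via Crestway → Vireo: 83% × 10% × 41% = 3.403%.
Via Vireo: 20% × 41% = 8.2%.
Via Oakfield → Cinder: 40% × 92% × 45% = 16.56%.
Total: 3.403% + 8.2% + 16.56% = 28.163%.
Rounded: 28.16%.

28.16%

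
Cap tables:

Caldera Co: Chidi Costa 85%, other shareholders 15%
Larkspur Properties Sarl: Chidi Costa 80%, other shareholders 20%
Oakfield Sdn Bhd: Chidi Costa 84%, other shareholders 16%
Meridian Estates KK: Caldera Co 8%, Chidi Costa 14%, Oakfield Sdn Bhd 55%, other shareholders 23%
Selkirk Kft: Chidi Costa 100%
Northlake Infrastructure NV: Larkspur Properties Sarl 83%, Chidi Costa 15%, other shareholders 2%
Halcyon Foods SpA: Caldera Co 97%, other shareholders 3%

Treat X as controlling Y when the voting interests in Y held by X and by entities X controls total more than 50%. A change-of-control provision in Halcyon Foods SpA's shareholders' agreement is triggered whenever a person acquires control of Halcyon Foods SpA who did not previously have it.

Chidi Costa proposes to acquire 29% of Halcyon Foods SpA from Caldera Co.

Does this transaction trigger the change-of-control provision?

The purchase adds only to Chidi's holdings (Caldera's stake shrinks), so Chidi is the only person who could newly come to control Halcyon.
Chidi holds 85% of Caldera, so Chidi controls Caldera.
Caldera holds 97% of Halcyon, so Chidi controls Halcyon.
So Chidi already controls Halcyon before the transaction.
After the purchase, Chidi holds 29% of Halcyon directly, and Caldera's stake falls to 68%.
Chidi controlled Halcyon already, so this is not a new person acquiring control; every other person's position is unchanged or reduced.
No new person acquires control, so the clause is not triggered.

No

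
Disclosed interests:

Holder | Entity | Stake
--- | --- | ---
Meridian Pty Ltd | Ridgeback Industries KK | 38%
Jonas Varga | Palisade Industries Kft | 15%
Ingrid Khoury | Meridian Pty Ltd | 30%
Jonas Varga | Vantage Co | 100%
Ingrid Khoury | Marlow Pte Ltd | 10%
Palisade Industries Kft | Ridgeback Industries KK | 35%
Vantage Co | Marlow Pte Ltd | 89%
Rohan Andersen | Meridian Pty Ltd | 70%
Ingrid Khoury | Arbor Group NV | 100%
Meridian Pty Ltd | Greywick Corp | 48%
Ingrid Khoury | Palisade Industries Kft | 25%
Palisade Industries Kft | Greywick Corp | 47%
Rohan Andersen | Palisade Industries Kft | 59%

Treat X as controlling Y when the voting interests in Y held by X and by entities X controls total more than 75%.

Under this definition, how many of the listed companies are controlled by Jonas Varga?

Jonas holds 100% of Vantage, so Jonas controls Vantage.
Vantage holds 89% of Marlow, so Jonas controls Marlow.
No other company's threshold is met.
Jonas controls 2 companies.

2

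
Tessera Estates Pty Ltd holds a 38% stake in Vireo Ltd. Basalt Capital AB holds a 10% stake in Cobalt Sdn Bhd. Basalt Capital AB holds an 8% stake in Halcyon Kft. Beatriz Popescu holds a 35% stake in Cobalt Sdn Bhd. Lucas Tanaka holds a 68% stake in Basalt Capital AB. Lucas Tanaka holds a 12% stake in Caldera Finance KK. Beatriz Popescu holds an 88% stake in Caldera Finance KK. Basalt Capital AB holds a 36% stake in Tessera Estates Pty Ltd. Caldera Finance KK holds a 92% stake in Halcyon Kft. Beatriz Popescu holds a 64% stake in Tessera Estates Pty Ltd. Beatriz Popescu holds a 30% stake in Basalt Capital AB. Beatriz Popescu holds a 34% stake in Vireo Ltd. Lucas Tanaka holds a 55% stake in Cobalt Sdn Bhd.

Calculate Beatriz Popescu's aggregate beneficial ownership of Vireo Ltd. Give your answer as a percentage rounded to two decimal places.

Beatriz reaches Vireo along 3 paths.
Via Tessera: 64% × 38% = 24.32%.
Via Basalt → Tessera: 30% × 36% × 38% = 4.104%.
Direct stake: 34% = 34%.
Total: 24.32% + 4.104% + 34% = 62.424%.
Rounded: 62.42%.

62.42%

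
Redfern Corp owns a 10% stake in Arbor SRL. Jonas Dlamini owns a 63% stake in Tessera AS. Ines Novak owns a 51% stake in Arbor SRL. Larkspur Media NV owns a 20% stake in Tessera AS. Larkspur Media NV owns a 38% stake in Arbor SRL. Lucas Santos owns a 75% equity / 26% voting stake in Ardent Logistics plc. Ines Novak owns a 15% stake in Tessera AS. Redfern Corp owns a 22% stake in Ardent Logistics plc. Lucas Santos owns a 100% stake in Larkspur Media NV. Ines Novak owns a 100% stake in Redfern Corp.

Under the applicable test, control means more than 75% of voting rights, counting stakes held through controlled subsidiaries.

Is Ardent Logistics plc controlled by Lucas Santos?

Lucas holds 100% of Larkspur, so Lucas controls Larkspur.
In Ardent, Lucas's side holds only 26%, not > 75%.
So Lucas does not control Ardent.

No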